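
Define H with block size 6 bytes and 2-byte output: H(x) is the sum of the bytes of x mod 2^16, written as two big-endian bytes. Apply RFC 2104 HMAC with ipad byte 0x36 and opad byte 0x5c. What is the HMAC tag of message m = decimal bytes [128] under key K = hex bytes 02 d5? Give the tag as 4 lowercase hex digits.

02c8

Key hex bytes 02 d5 is 2 bytes ≤ B = 6; zero-pad to 6 bytes: K' = 02 d5 00 00 00 00.
K' ⊕ ipad = 34 e3 36 36 36 36.  K' ⊕ opad = 5e 89 5c 5c 5c 5c.
Inner input = (K'⊕ipad) ∥ m = 34 e3 36 36 36 36 ∥ 80.
Inner hash: sum = 52+227+54+54+54+54+128 = 623 → 02 6f.
Outer input = (K'⊕opad) ∥ inner = 5e 89 5c 5c 5c 5c ∥ 02 6f.
Outer hash (tag): sum = 94+137+92+92+92+92+2+111 = 712 → 02 c8.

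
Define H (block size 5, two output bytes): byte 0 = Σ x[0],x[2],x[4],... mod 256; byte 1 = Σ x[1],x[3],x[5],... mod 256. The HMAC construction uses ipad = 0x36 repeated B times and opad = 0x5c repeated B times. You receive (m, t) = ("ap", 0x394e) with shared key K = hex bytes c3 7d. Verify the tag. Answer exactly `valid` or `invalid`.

valid

Key hex bytes c3 7d is 2 bytes ≤ B = 5; zero-pad to 5 bytes: K' = c3 7d 00 00 00.
K' ⊕ ipad = f5 4b 36 36 36; K' ⊕ opad = 9f 21 5c 5c 5c.
Inner hash: even-index sum = 465 mod 256 = 209; odd-index sum = 226 mod 256 = 226 → d1 e2.
Outer hash (recomputed tag): even-index sum = 569 mod 256 = 57; odd-index sum = 334 mod 256 = 78 → 39 4e.
Recomputed tag = 394e; claimed = 394e → match.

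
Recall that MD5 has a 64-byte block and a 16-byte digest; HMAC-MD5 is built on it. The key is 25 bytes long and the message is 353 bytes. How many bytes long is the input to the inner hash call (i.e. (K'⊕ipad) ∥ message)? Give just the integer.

417

Key is 25 ≤ 64 bytes, zero-padded: |K'| = 64.
Inner input = (K'⊕ipad) ∥ m → 64 + 353 = 417 bytes.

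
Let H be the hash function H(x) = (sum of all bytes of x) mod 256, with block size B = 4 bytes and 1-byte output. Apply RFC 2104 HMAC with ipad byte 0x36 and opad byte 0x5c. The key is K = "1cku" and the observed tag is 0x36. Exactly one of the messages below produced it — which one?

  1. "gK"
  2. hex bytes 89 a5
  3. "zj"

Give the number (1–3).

Key "1cku" = 31 63 6b 75 is exactly B = 4 bytes: K' = 31 63 6b 75.
K' ⊕ ipad = 07 55 5d 43; K' ⊕ opad = 6d 3f 37 29.
m1: inner = H(07 55 5d 43 67 4b) = ae; tag = H(6d 3f 37 29 ae) = ba
m2: inner = H(07 55 5d 43 89 a5) = 2a; tag = H(6d 3f 37 29 2a) = 36 ← matches
m3: inner = H(07 55 5d 43 7a 6a) = e0; tag = H(6d 3f 37 29 e0) = ec

2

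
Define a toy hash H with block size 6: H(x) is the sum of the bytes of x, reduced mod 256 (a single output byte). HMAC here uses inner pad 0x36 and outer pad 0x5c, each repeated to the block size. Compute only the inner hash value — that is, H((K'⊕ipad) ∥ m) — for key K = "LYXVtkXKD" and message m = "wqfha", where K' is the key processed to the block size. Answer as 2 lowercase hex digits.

Key "LYXVtkXKD" = 4c 59 58 56 74 6b 58 4b 44 is 9 bytes > B = 6, so hash it first: H(key) = 19, then zero-pad to 6 bytes: K' = 19 00 00 00 00 00.
K' ⊕ ipad = 2f 36 36 36 36 36.
Inner input = 2f 36 36 36 36 36 ∥ 77 71 66 68 61.
Inner hash: sum = 47+54+54+54+54+54+119+113+102+104+97 = 852; mod 256 = 84 → 54.

54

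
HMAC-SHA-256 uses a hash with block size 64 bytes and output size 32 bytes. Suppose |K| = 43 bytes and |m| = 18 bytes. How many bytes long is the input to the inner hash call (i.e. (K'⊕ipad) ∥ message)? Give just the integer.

Key is 43 ≤ 64 bytes, zero-padded: |K'| = 64.
Inner input = (K'⊕ipad) ∥ m → 64 + 18 = 82 bytes.

82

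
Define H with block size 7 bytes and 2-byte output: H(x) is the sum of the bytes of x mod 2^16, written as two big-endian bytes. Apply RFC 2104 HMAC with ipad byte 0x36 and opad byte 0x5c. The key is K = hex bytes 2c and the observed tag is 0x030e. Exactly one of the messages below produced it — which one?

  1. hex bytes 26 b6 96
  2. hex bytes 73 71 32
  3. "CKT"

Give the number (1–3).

2

Key hex bytes 2c is 1 byte ≤ B = 7; zero-pad to 7 bytes: K' = 2c 00 00 00 00 00 00.
K' ⊕ ipad = 1a 36 36 36 36 36 36; K' ⊕ opad = 70 5c 5c 5c 5c 5c 5c.
m1: inner = H(1a 36 36 36 36 36 36 26 b6 96) = 02 d0; tag = H(70 5c 5c 5c 5c 5c 5c 02 d0) = 036a
m2: inner = H(1a 36 36 36 36 36 36 73 71 32) = 02 74; tag = H(70 5c 5c 5c 5c 5c 5c 02 74) = 030e ← matches
m3: inner = H(1a 36 36 36 36 36 36 43 4b 54) = 02 40; tag = H(70 5c 5c 5c 5c 5c 5c 02 40) = 02da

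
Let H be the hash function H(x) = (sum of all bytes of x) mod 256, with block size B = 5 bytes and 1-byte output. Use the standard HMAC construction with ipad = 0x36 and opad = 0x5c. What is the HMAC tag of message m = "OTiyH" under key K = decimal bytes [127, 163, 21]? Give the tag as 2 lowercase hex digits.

5d

Key decimal bytes [127, 163, 21] = 7f a3 15 is 3 bytes ≤ B = 5; zero-pad to 5 bytes: K' = 7f a3 15 00 00.
K' ⊕ ipad = 49 95 23 36 36.  K' ⊕ opad = 23 ff 49 5c 5c.
Inner input = (K'⊕ipad) ∥ m = 49 95 23 36 36 ∥ 4f 54 69 79 48.
Inner hash: sum = 73+149+35+54+54+79+84+105+121+72 = 826; mod 256 = 58 → 3a.
Outer input = (K'⊕opad) ∥ inner = 23 ff 49 5c 5c ∥ 3a.
Outer hash (tag): sum = 35+255+73+92+92+58 = 605; mod 256 = 93 → 5d.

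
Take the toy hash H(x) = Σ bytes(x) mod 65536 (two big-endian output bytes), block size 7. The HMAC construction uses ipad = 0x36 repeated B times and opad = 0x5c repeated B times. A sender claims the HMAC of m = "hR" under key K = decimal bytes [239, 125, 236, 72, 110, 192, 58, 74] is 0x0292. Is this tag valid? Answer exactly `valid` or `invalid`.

Key decimal bytes [239, 125, 236, 72, 110, 192, 58, 74] = ef 7d ec 48 6e c0 3a 4a is 8 bytes > B = 7, so hash it first: H(key) = 04 52, then zero-pad to 7 bytes: K' = 04 52 00 00 00 00 00.
K' ⊕ ipad = 32 64 36 36 36 36 36; K' ⊕ opad = 58 0e 5c 5c 5c 5c 5c.
Inner hash: sum = 50+100+54+54+54+54+54+104+82 = 606 → 02 5e.
Outer hash (recomputed tag): sum = 88+14+92+92+92+92+92+2+94 = 658 → 02 92.
Recomputed tag = 0292; claimed = 0292 → match.

valid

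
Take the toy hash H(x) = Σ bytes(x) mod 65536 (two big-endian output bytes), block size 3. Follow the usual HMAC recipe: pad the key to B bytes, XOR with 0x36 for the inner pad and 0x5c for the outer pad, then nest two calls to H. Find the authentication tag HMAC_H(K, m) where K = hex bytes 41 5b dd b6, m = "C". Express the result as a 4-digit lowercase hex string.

Key hex bytes 41 5b dd b6 is 4 bytes > B = 3, so hash it first: H(key) = 02 2f, then zero-pad to 3 bytes: K' = 02 2f 00.
K' ⊕ ipad = 34 19 36.  K' ⊕ opad = 5e 73 5c.
Inner input = (K'⊕ipad) ∥ m = 34 19 36 ∥ 43.
Inner hash: sum = 52+25+54+67 = 198 → 00 c6.
Outer input = (K'⊕opad) ∥ inner = 5e 73 5c ∥ 00 c6.
Outer hash (tag): sum = 94+115+92+0+198 = 499 → 01 f3.

01f3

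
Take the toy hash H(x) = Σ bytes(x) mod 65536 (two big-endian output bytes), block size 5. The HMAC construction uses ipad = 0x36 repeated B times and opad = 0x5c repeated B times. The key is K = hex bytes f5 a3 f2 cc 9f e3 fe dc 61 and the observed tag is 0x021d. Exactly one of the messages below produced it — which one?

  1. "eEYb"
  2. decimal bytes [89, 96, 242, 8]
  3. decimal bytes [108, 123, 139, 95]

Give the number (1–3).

Key hex bytes f5 a3 f2 cc 9f e3 fe dc 61 is 9 bytes > B = 5, so hash it first: H(key) = 07 13, then zero-pad to 5 bytes: K' = 07 13 00 00 00.
K' ⊕ ipad = 31 25 36 36 36; K' ⊕ opad = 5b 4f 5c 5c 5c.
m1: inner = H(31 25 36 36 36 65 45 59 62) = 02 5d; tag = H(5b 4f 5c 5c 5c 02 5d) = 021d ← matches
m2: inner = H(31 25 36 36 36 59 60 f2 08) = 02 ab; tag = H(5b 4f 5c 5c 5c 02 ab) = 026b
m3: inner = H(31 25 36 36 36 6c 7b 8b 5f) = 02 c9; tag = H(5b 4f 5c 5c 5c 02 c9) = 0289

1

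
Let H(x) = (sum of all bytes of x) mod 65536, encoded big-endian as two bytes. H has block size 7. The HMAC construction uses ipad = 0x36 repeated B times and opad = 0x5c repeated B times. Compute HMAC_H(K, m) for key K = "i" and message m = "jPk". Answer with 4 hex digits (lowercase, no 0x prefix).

Key "i" = 69 is 1 byte ≤ B = 7; zero-pad to 7 bytes: K' = 69 00 00 00 00 00 00.
K' ⊕ ipad = 5f 36 36 36 36 36 36.  K' ⊕ opad = 35 5c 5c 5c 5c 5c 5c.
Inner input = (K'⊕ipad) ∥ m = 5f 36 36 36 36 36 36 ∥ 6a 50 6b.
Inner hash: sum = 95+54+54+54+54+54+54+106+80+107 = 712 → 02 c8.
Outer input = (K'⊕opad) ∥ inner = 35 5c 5c 5c 5c 5c 5c ∥ 02 c8.
Outer hash (tag): sum = 53+92+92+92+92+92+92+2+200 = 807 → 03 27.

0327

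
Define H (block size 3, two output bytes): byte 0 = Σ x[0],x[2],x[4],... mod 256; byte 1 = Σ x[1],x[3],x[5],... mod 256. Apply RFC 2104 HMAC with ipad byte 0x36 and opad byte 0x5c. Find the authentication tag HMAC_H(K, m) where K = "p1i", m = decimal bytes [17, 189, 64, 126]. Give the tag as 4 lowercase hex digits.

Key "p1i" = 70 31 69 is exactly B = 3 bytes: K' = 70 31 69.
K' ⊕ ipad = 46 07 5f.  K' ⊕ opad = 2c 6d 35.
Inner input = (K'⊕ipad) ∥ m = 46 07 5f ∥ 11 bd 40 7e.
Inner hash: even-index sum = 480 mod 256 = 224; odd-index sum = 88 mod 256 = 88 → e0 58.
Outer input = (K'⊕opad) ∥ inner = 2c 6d 35 ∥ e0 58.
Outer hash (tag): even-index sum = 185 mod 256 = 185; odd-index sum = 333 mod 256 = 77 → b9 4d.

b94d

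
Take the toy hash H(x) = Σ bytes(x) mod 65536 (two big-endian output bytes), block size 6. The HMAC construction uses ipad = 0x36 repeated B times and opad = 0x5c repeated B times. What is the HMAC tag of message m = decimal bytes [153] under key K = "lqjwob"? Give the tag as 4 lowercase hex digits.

01b5

Key "lqjwob" = 6c 71 6a 77 6f 62 is exactly B = 6 bytes: K' = 6c 71 6a 77 6f 62.
K' ⊕ ipad = 5a 47 5c 41 59 54.  K' ⊕ opad = 30 2d 36 2b 33 3e.
Inner input = (K'⊕ipad) ∥ m = 5a 47 5c 41 59 54 ∥ 99.
Inner hash: sum = 90+71+92+65+89+84+153 = 644 → 02 84.
Outer input = (K'⊕opad) ∥ inner = 30 2d 36 2b 33 3e ∥ 02 84.
Outer hash (tag): sum = 48+45+54+43+51+62+2+132 = 437 → 01 b5.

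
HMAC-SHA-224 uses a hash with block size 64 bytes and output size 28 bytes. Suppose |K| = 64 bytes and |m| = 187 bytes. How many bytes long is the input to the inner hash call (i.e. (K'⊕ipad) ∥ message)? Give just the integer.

Key is 64 ≤ 64 bytes, zero-padded: |K'| = 64.
Inner input = (K'⊕ipad) ∥ m → 64 + 187 = 251 bytes.

251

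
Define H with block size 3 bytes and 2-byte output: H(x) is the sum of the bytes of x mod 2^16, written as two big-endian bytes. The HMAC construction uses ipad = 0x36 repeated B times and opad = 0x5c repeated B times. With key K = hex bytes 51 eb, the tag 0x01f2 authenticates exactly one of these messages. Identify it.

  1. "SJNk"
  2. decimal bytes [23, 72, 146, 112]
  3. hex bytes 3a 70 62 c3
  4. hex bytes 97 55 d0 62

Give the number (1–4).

1

Key hex bytes 51 eb is 2 bytes ≤ B = 3; zero-pad to 3 bytes: K' = 51 eb 00.
K' ⊕ ipad = 67 dd 36; K' ⊕ opad = 0d b7 5c.
m1: inner = H(67 dd 36 53 4a 4e 6b) = 02 d0; tag = H(0d b7 5c 02 d0) = 01f2 ← matches
m2: inner = H(67 dd 36 17 48 92 70) = 02 db; tag = H(0d b7 5c 02 db) = 01fd
m3: inner = H(67 dd 36 3a 70 62 c3) = 03 49; tag = H(0d b7 5c 03 49) = 016c
m4: inner = H(67 dd 36 97 55 d0 62) = 03 98; tag = H(0d b7 5c 03 98) = 01bb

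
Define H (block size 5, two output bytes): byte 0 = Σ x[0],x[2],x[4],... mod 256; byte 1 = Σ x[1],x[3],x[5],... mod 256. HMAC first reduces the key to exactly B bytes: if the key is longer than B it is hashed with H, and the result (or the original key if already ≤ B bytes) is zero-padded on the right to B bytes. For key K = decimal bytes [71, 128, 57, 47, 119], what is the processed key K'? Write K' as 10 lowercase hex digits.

4780392f77

Key decimal bytes [71, 128, 57, 47, 119] = 47 80 39 2f 77 is exactly B = 5 bytes: K' = 47 80 39 2f 77.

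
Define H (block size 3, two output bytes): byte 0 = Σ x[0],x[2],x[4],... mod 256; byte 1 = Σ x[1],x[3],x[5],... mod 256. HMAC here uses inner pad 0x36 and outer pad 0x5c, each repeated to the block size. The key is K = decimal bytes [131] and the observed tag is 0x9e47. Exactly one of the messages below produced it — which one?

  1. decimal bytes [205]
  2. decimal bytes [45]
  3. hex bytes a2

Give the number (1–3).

2

Key decimal bytes [131] = 83 is 1 byte ≤ B = 3; zero-pad to 3 bytes: K' = 83 00 00.
K' ⊕ ipad = b5 36 36; K' ⊕ opad = df 5c 5c.
m1: inner = H(b5 36 36 cd) = eb 03; tag = H(df 5c 5c eb 03) = 3e47
m2: inner = H(b5 36 36 2d) = eb 63; tag = H(df 5c 5c eb 63) = 9e47 ← matches
m3: inner = H(b5 36 36 a2) = eb d8; tag = H(df 5c 5c eb d8) = 1347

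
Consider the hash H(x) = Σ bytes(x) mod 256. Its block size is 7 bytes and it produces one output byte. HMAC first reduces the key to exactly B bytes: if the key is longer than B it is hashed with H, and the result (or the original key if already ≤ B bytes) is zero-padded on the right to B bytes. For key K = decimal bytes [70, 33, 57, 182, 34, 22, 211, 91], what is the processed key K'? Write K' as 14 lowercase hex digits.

bc000000000000

|K| = 8 > B = 7, so first hash the key.
H(K): sum = 70+33+57+182+34+22+211+91 = 700; mod 256 = 188 → bc.
Zero-pad H(K) = bc to 7 bytes: K' = bc 00 00 00 00 00 00.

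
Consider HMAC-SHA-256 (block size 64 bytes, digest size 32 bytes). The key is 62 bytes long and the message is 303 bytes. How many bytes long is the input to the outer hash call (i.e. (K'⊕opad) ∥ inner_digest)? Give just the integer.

96

Key is 62 ≤ 64 bytes, zero-padded: |K'| = 64.
Outer input = (K'⊕opad) ∥ H(inner) → 64 + 32 = 96 bytes.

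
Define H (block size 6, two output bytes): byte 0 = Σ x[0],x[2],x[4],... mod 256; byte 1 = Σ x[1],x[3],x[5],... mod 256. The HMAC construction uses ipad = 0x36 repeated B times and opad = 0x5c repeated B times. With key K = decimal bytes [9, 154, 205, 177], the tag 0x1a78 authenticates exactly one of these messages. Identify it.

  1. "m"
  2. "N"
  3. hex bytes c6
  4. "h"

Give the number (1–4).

4

Key decimal bytes [9, 154, 205, 177] = 09 9a cd b1 is 4 bytes ≤ B = 6; zero-pad to 6 bytes: K' = 09 9a cd b1 00 00.
K' ⊕ ipad = 3f ac fb 87 36 36; K' ⊕ opad = 55 c6 91 ed 5c 5c.
m1: inner = H(3f ac fb 87 36 36 6d) = dd 69; tag = H(55 c6 91 ed 5c 5c dd 69) = 1f78
m2: inner = H(3f ac fb 87 36 36 4e) = be 69; tag = H(55 c6 91 ed 5c 5c be 69) = 0078
m3: inner = H(3f ac fb 87 36 36 c6) = 36 69; tag = H(55 c6 91 ed 5c 5c 36 69) = 7878
m4: inner = H(3f ac fb 87 36 36 68) = d8 69; tag = H(55 c6 91 ed 5c 5c d8 69) = 1a78 ← matches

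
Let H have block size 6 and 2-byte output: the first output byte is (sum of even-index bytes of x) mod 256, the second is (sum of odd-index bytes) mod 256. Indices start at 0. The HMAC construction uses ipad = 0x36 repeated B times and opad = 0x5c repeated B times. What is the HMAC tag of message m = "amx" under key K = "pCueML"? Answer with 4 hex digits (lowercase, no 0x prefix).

4317

Key "pCueML" = 70 43 75 65 4d 4c is exactly B = 6 bytes: K' = 70 43 75 65 4d 4c.
K' ⊕ ipad = 46 75 43 53 7b 7a.  K' ⊕ opad = 2c 1f 29 39 11 10.
Inner input = (K'⊕ipad) ∥ m = 46 75 43 53 7b 7a ∥ 61 6d 78.
Inner hash: even-index sum = 477 mod 256 = 221; odd-index sum = 431 mod 256 = 175 → dd af.
Outer input = (K'⊕opad) ∥ inner = 2c 1f 29 39 11 10 ∥ dd af.
Outer hash (tag): even-index sum = 323 mod 256 = 67; odd-index sum = 279 mod 256 = 23 → 43 17.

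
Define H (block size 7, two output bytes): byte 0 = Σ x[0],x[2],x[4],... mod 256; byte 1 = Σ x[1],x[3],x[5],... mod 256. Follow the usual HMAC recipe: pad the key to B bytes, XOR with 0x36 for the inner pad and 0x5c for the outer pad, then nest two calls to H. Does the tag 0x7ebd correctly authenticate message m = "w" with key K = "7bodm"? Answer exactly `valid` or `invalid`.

valid

Key "7bodm" = 37 62 6f 64 6d is 5 bytes ≤ B = 7; zero-pad to 7 bytes: K' = 37 62 6f 64 6d 00 00.
K' ⊕ ipad = 01 54 59 52 5b 36 36; K' ⊕ opad = 6b 3e 33 38 31 5c 5c.
Inner hash: even-index sum = 235 mod 256 = 235; odd-index sum = 339 mod 256 = 83 → eb 53.
Outer hash (recomputed tag): even-index sum = 382 mod 256 = 126; odd-index sum = 445 mod 256 = 189 → 7e bd.
Recomputed tag = 7ebd; claimed = 7ebd → match.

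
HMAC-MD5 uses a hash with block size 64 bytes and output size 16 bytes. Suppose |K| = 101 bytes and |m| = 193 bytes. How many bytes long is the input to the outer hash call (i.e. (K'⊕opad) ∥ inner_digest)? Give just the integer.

Key is 101 > 64 bytes, so it is hashed to 16 bytes then zero-padded to 64: |K'| = 64.
Outer input = (K'⊕opad) ∥ H(inner) → 64 + 16 = 80 bytes.

80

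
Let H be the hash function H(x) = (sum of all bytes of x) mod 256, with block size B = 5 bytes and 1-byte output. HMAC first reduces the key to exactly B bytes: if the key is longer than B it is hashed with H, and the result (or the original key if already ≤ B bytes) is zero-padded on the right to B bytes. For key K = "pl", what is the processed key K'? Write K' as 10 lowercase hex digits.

Key "pl" = 70 6c is 2 bytes ≤ B = 5; zero-pad to 5 bytes: K' = 70 6c 00 00 00.

706c000000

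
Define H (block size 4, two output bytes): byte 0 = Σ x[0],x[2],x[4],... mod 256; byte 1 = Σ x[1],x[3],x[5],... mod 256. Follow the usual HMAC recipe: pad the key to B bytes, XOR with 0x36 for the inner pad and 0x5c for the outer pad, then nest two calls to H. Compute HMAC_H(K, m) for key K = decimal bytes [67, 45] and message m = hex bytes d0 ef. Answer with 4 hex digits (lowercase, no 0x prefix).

f60d

Key decimal bytes [67, 45] = 43 2d is 2 bytes ≤ B = 4; zero-pad to 4 bytes: K' = 43 2d 00 00.
K' ⊕ ipad = 75 1b 36 36.  K' ⊕ opad = 1f 71 5c 5c.
Inner input = (K'⊕ipad) ∥ m = 75 1b 36 36 ∥ d0 ef.
Inner hash: even-index sum = 379 mod 256 = 123; odd-index sum = 320 mod 256 = 64 → 7b 40.
Outer input = (K'⊕opad) ∥ inner = 1f 71 5c 5c ∥ 7b 40.
Outer hash (tag): even-index sum = 246 mod 256 = 246; odd-index sum = 269 mod 256 = 13 → f6 0d.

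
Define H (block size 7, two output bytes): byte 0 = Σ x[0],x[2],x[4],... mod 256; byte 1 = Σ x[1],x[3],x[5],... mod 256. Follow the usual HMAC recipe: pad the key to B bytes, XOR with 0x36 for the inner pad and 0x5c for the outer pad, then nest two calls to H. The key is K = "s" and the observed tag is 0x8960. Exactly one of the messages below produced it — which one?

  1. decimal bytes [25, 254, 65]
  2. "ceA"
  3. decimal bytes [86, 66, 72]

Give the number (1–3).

2

Key "s" = 73 is 1 byte ≤ B = 7; zero-pad to 7 bytes: K' = 73 00 00 00 00 00 00.
K' ⊕ ipad = 45 36 36 36 36 36 36; K' ⊕ opad = 2f 5c 5c 5c 5c 5c 5c.
m1: inner = H(45 36 36 36 36 36 36 19 fe 41) = e5 fc; tag = H(2f 5c 5c 5c 5c 5c 5c e5 fc) = 3ff9
m2: inner = H(45 36 36 36 36 36 36 63 65 41) = 4c 46; tag = H(2f 5c 5c 5c 5c 5c 5c 4c 46) = 8960 ← matches
m3: inner = H(45 36 36 36 36 36 36 56 42 48) = 29 40; tag = H(2f 5c 5c 5c 5c 5c 5c 29 40) = 833d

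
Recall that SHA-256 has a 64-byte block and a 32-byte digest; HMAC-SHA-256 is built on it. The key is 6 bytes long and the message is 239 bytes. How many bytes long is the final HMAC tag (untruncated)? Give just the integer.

32

The tag is one SHA-256 digest: 32 bytes.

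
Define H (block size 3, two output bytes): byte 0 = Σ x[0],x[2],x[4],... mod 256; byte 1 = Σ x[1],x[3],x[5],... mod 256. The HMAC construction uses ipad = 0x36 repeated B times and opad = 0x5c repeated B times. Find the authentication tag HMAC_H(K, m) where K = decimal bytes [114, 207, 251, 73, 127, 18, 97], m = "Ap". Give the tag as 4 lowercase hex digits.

Key decimal bytes [114, 207, 251, 73, 127, 18, 97] = 72 cf fb 49 7f 12 61 is 7 bytes > B = 3, so hash it first: H(key) = 4d 2a, then zero-pad to 3 bytes: K' = 4d 2a 00.
K' ⊕ ipad = 7b 1c 36.  K' ⊕ opad = 11 76 5c.
Inner input = (K'⊕ipad) ∥ m = 7b 1c 36 ∥ 41 70.
Inner hash: even-index sum = 289 mod 256 = 33; odd-index sum = 93 mod 256 = 93 → 21 5d.
Outer input = (K'⊕opad) ∥ inner = 11 76 5c ∥ 21 5d.
Outer hash (tag): even-index sum = 202 mod 256 = 202; odd-index sum = 151 mod 256 = 151 → ca 97.

ca97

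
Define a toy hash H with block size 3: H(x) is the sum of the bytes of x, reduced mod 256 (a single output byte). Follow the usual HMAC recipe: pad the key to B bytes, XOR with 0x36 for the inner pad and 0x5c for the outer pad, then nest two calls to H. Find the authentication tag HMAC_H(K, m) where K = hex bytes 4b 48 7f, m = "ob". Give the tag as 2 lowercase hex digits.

Key hex bytes 4b 48 7f is exactly B = 3 bytes: K' = 4b 48 7f.
K' ⊕ ipad = 7d 7e 49.  K' ⊕ opad = 17 14 23.
Inner input = (K'⊕ipad) ∥ m = 7d 7e 49 ∥ 6f 62.
Inner hash: sum = 125+126+73+111+98 = 533; mod 256 = 21 → 15.
Outer input = (K'⊕opad) ∥ inner = 17 14 23 ∥ 15.
Outer hash (tag): sum = 23+20+35+21 = 99 → 63.

63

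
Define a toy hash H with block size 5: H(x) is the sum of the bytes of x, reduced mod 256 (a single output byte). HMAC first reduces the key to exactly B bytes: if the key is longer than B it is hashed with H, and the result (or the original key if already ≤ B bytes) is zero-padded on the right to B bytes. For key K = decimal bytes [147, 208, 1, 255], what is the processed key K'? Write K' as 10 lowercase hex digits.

Key decimal bytes [147, 208, 1, 255] = 93 d0 01 ff is 4 bytes ≤ B = 5; zero-pad to 5 bytes: K' = 93 d0 01 ff 00.

93d001ff00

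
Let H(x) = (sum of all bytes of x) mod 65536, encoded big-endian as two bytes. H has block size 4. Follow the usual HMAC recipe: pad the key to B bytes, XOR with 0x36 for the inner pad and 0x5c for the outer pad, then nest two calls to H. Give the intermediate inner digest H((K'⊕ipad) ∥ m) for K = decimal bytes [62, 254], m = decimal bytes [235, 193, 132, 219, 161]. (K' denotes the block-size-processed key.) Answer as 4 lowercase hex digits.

04e8

Key decimal bytes [62, 254] = 3e fe is 2 bytes ≤ B = 4; zero-pad to 4 bytes: K' = 3e fe 00 00.
K' ⊕ ipad = 08 c8 36 36.
Inner input = 08 c8 36 36 ∥ eb c1 84 db a1.
Inner hash: sum = 8+200+54+54+235+193+132+219+161 = 1256 → 04 e8.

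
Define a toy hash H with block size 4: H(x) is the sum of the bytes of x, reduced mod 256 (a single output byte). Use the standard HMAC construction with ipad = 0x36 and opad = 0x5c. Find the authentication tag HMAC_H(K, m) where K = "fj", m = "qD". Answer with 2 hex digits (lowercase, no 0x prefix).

f5

Key "fj" = 66 6a is 2 bytes ≤ B = 4; zero-pad to 4 bytes: K' = 66 6a 00 00.
K' ⊕ ipad = 50 5c 36 36.  K' ⊕ opad = 3a 36 5c 5c.
Inner input = (K'⊕ipad) ∥ m = 50 5c 36 36 ∥ 71 44.
Inner hash: sum = 80+92+54+54+113+68 = 461; mod 256 = 205 → cd.
Outer input = (K'⊕opad) ∥ inner = 3a 36 5c 5c ∥ cd.
Outer hash (tag): sum = 58+54+92+92+205 = 501; mod 256 = 245 → f5.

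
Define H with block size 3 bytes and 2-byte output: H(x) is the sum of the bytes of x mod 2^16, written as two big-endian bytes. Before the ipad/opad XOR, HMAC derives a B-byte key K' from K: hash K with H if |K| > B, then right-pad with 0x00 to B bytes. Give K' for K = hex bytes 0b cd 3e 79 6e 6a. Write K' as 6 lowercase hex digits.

|K| = 6 > B = 3, so first hash the key.
H(K): sum = 11+205+62+121+110+106 = 615 → 02 67.
Zero-pad H(K) = 02 67 to 3 bytes: K' = 02 67 00.

026700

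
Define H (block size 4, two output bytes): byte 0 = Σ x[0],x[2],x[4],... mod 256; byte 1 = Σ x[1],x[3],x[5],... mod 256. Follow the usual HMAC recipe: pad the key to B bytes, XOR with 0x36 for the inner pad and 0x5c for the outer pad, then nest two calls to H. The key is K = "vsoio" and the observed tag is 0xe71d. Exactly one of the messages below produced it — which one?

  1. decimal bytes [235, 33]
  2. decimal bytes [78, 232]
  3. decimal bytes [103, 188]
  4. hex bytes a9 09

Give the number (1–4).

Key "vsoio" = 76 73 6f 69 6f is 5 bytes > B = 4, so hash it first: H(key) = 54 dc, then zero-pad to 4 bytes: K' = 54 dc 00 00.
K' ⊕ ipad = 62 ea 36 36; K' ⊕ opad = 08 80 5c 5c.
m1: inner = H(62 ea 36 36 eb 21) = 83 41; tag = H(08 80 5c 5c 83 41) = e71d ← matches
m2: inner = H(62 ea 36 36 4e e8) = e6 08; tag = H(08 80 5c 5c e6 08) = 4ae4
m3: inner = H(62 ea 36 36 67 bc) = ff dc; tag = H(08 80 5c 5c ff dc) = 63b8
m4: inner = H(62 ea 36 36 a9 09) = 41 29; tag = H(08 80 5c 5c 41 29) = a505

1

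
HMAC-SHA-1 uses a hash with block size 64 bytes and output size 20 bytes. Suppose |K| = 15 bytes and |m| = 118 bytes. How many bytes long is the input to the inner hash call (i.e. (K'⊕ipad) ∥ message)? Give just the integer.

Key is 15 ≤ 64 bytes, zero-padded: |K'| = 64.
Inner input = (K'⊕ipad) ∥ m → 64 + 118 = 182 bytes.

182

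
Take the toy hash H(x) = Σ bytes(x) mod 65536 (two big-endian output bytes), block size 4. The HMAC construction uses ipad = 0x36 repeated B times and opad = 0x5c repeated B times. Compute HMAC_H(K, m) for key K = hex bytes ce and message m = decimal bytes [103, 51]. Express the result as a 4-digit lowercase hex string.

Key hex bytes ce is 1 byte ≤ B = 4; zero-pad to 4 bytes: K' = ce 00 00 00.
K' ⊕ ipad = f8 36 36 36.  K' ⊕ opad = 92 5c 5c 5c.
Inner input = (K'⊕ipad) ∥ m = f8 36 36 36 ∥ 67 33.
Inner hash: sum = 248+54+54+54+103+51 = 564 → 02 34.
Outer input = (K'⊕opad) ∥ inner = 92 5c 5c 5c ∥ 02 34.
Outer hash (tag): sum = 146+92+92+92+2+52 = 476 → 01 dc.

01dc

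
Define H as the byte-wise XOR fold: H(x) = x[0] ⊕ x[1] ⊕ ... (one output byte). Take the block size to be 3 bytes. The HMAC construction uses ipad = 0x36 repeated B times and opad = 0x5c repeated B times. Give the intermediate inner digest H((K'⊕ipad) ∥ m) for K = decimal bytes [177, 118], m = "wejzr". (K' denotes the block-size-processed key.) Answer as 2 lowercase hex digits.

81

Key decimal bytes [177, 118] = b1 76 is 2 bytes ≤ B = 3; zero-pad to 3 bytes: K' = b1 76 00.
K' ⊕ ipad = 87 40 36.
Inner input = 87 40 36 ∥ 77 65 6a 7a 72.
Inner hash: XOR 87⊕40⊕36⊕77⊕65⊕6a⊕7a⊕72 = 81.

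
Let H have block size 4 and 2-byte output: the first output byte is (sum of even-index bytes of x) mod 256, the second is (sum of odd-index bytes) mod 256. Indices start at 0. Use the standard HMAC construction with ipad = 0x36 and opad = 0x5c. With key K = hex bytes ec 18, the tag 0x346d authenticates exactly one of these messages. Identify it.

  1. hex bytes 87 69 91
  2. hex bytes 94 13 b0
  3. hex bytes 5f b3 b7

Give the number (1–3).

Key hex bytes ec 18 is 2 bytes ≤ B = 4; zero-pad to 4 bytes: K' = ec 18 00 00.
K' ⊕ ipad = da 2e 36 36; K' ⊕ opad = b0 44 5c 5c.
m1: inner = H(da 2e 36 36 87 69 91) = 28 cd; tag = H(b0 44 5c 5c 28 cd) = 346d ← matches
m2: inner = H(da 2e 36 36 94 13 b0) = 54 77; tag = H(b0 44 5c 5c 54 77) = 6017
m3: inner = H(da 2e 36 36 5f b3 b7) = 26 17; tag = H(b0 44 5c 5c 26 17) = 32b7

1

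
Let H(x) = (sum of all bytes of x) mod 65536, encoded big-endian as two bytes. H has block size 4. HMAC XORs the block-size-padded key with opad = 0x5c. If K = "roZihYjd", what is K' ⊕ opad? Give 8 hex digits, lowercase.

Key "roZihYjd" = 72 6f 5a 69 68 59 6a 64 is 8 bytes > B = 4, so hash it first: H(key) = 03 33, then zero-pad to 4 bytes: K' = 03 33 00 00.
XOR each byte with 0x5c: 03⊕5c=5f, 33⊕5c=6f, 00⊕5c=5c, 00⊕5c=5c.

5f6f5c5c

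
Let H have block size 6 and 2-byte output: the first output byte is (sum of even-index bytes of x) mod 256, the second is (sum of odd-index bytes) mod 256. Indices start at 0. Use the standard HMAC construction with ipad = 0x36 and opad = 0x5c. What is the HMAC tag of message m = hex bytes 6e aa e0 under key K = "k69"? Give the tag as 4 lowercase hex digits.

e838

Key "k69" = 6b 36 39 is 3 bytes ≤ B = 6; zero-pad to 6 bytes: K' = 6b 36 39 00 00 00.
K' ⊕ ipad = 5d 00 0f 36 36 36.  K' ⊕ opad = 37 6a 65 5c 5c 5c.
Inner input = (K'⊕ipad) ∥ m = 5d 00 0f 36 36 36 ∥ 6e aa e0.
Inner hash: even-index sum = 496 mod 256 = 240; odd-index sum = 278 mod 256 = 22 → f0 16.
Outer input = (K'⊕opad) ∥ inner = 37 6a 65 5c 5c 5c ∥ f0 16.
Outer hash (tag): even-index sum = 488 mod 256 = 232; odd-index sum = 312 mod 256 = 56 → e8 38.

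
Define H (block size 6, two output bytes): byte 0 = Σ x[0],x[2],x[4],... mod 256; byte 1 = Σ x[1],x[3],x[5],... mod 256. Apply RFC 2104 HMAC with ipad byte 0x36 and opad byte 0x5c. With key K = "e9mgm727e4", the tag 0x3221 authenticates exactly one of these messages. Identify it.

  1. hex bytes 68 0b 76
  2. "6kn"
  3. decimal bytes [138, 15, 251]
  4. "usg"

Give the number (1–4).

Key "e9mgm727e4" = 65 39 6d 67 6d 37 32 37 65 34 is 10 bytes > B = 6, so hash it first: H(key) = d6 42, then zero-pad to 6 bytes: K' = d6 42 00 00 00 00.
K' ⊕ ipad = e0 74 36 36 36 36; K' ⊕ opad = 8a 1e 5c 5c 5c 5c.
m1: inner = H(e0 74 36 36 36 36 68 0b 76) = 2a eb; tag = H(8a 1e 5c 5c 5c 5c 2a eb) = 6cc1
m2: inner = H(e0 74 36 36 36 36 36 6b 6e) = f0 4b; tag = H(8a 1e 5c 5c 5c 5c f0 4b) = 3221 ← matches
m3: inner = H(e0 74 36 36 36 36 8a 0f fb) = d1 ef; tag = H(8a 1e 5c 5c 5c 5c d1 ef) = 13c5
m4: inner = H(e0 74 36 36 36 36 75 73 67) = 28 53; tag = H(8a 1e 5c 5c 5c 5c 28 53) = 6a29

2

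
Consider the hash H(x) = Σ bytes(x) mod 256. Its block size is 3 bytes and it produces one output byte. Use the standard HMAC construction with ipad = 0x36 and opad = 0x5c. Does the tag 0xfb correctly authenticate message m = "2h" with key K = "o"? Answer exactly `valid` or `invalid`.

Key "o" = 6f is 1 byte ≤ B = 3; zero-pad to 3 bytes: K' = 6f 00 00.
K' ⊕ ipad = 59 36 36; K' ⊕ opad = 33 5c 5c.
Inner hash: sum = 89+54+54+50+104 = 351; mod 256 = 95 → 5f.
Outer hash (recomputed tag): sum = 51+92+92+95 = 330; mod 256 = 74 → 4a.
Recomputed tag = 4a; claimed = fb → mismatch.

invalid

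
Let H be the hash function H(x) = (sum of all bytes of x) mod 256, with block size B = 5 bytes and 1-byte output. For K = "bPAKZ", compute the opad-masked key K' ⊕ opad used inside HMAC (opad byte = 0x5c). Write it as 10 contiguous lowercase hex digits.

Key "bPAKZ" = 62 50 41 4b 5a is exactly B = 5 bytes: K' = 62 50 41 4b 5a.
XOR each byte with 0x5c: 62⊕5c=3e, 50⊕5c=0c, 41⊕5c=1d, 4b⊕5c=17, 5a⊕5c=06.

3e0c1d1706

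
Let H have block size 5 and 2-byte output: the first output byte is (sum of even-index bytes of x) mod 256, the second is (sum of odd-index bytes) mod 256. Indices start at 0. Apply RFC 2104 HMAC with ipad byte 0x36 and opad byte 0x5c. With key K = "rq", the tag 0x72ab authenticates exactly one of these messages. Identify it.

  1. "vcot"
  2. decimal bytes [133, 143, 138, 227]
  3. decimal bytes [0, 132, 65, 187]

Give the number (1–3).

2

Key "rq" = 72 71 is 2 bytes ≤ B = 5; zero-pad to 5 bytes: K' = 72 71 00 00 00.
K' ⊕ ipad = 44 47 36 36 36; K' ⊕ opad = 2e 2d 5c 5c 5c.
m1: inner = H(44 47 36 36 36 76 63 6f 74) = 87 62; tag = H(2e 2d 5c 5c 5c 87 62) = 4810
m2: inner = H(44 47 36 36 36 85 8f 8a e3) = 22 8c; tag = H(2e 2d 5c 5c 5c 22 8c) = 72ab ← matches
m3: inner = H(44 47 36 36 36 00 84 41 bb) = ef be; tag = H(2e 2d 5c 5c 5c ef be) = a478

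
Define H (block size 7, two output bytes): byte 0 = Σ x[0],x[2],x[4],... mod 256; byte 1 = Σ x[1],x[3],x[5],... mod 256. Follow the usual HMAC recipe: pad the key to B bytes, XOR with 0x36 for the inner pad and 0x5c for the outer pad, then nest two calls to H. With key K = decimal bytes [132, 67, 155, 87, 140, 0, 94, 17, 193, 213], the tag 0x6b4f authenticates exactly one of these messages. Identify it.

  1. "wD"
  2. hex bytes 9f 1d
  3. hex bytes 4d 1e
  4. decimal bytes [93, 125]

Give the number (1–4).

Key decimal bytes [132, 67, 155, 87, 140, 0, 94, 17, 193, 213] = 84 43 9b 57 8c 00 5e 11 c1 d5 is 10 bytes > B = 7, so hash it first: H(key) = ca 80, then zero-pad to 7 bytes: K' = ca 80 00 00 00 00 00.
K' ⊕ ipad = fc b6 36 36 36 36 36; K' ⊕ opad = 96 dc 5c 5c 5c 5c 5c.
m1: inner = H(fc b6 36 36 36 36 36 77 44) = e2 99; tag = H(96 dc 5c 5c 5c 5c 5c e2 99) = 4376
m2: inner = H(fc b6 36 36 36 36 36 9f 1d) = bb c1; tag = H(96 dc 5c 5c 5c 5c 5c bb c1) = 6b4f ← matches
m3: inner = H(fc b6 36 36 36 36 36 4d 1e) = bc 6f; tag = H(96 dc 5c 5c 5c 5c 5c bc 6f) = 1950
m4: inner = H(fc b6 36 36 36 36 36 5d 7d) = 1b 7f; tag = H(96 dc 5c 5c 5c 5c 5c 1b 7f) = 29af

2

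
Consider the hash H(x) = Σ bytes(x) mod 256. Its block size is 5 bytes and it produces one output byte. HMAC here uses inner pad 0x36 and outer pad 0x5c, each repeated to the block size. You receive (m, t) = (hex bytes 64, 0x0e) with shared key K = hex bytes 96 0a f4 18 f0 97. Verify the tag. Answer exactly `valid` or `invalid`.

invalid

Key hex bytes 96 0a f4 18 f0 97 is 6 bytes > B = 5, so hash it first: H(key) = 33, then zero-pad to 5 bytes: K' = 33 00 00 00 00.
K' ⊕ ipad = 05 36 36 36 36; K' ⊕ opad = 6f 5c 5c 5c 5c.
Inner hash: sum = 5+54+54+54+54+100 = 321; mod 256 = 65 → 41.
Outer hash (recomputed tag): sum = 111+92+92+92+92+65 = 544; mod 256 = 32 → 20.
Recomputed tag = 20; claimed = 0e → mismatch.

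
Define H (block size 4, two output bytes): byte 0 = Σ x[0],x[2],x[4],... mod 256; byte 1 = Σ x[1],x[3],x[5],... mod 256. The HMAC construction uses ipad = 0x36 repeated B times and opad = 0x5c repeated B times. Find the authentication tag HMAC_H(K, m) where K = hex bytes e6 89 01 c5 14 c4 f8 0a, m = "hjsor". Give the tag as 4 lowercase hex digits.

53d5

Key hex bytes e6 89 01 c5 14 c4 f8 0a is 8 bytes > B = 4, so hash it first: H(key) = f3 1c, then zero-pad to 4 bytes: K' = f3 1c 00 00.
K' ⊕ ipad = c5 2a 36 36.  K' ⊕ opad = af 40 5c 5c.
Inner input = (K'⊕ipad) ∥ m = c5 2a 36 36 ∥ 68 6a 73 6f 72.
Inner hash: even-index sum = 584 mod 256 = 72; odd-index sum = 313 mod 256 = 57 → 48 39.
Outer input = (K'⊕opad) ∥ inner = af 40 5c 5c ∥ 48 39.
Outer hash (tag): even-index sum = 339 mod 256 = 83; odd-index sum = 213 mod 256 = 213 → 53 d5.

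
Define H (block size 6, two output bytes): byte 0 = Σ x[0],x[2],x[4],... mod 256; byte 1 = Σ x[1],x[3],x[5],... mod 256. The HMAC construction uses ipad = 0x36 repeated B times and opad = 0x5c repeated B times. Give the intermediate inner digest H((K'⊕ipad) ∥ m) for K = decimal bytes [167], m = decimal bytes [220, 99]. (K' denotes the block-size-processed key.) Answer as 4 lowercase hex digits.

d905

Key decimal bytes [167] = a7 is 1 byte ≤ B = 6; zero-pad to 6 bytes: K' = a7 00 00 00 00 00.
K' ⊕ ipad = 91 36 36 36 36 36.
Inner input = 91 36 36 36 36 36 ∥ dc 63.
Inner hash: even-index sum = 473 mod 256 = 217; odd-index sum = 261 mod 256 = 5 → d9 05.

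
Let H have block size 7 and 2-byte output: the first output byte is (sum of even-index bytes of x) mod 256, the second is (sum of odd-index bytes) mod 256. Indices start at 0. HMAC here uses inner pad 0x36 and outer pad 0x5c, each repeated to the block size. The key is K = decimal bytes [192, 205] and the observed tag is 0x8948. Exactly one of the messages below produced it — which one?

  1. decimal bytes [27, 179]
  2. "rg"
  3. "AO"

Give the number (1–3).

2

Key decimal bytes [192, 205] = c0 cd is 2 bytes ≤ B = 7; zero-pad to 7 bytes: K' = c0 cd 00 00 00 00 00.
K' ⊕ ipad = f6 fb 36 36 36 36 36; K' ⊕ opad = 9c 91 5c 5c 5c 5c 5c.
m1: inner = H(f6 fb 36 36 36 36 36 1b b3) = 4b 82; tag = H(9c 91 5c 5c 5c 5c 5c 4b 82) = 3294
m2: inner = H(f6 fb 36 36 36 36 36 72 67) = ff d9; tag = H(9c 91 5c 5c 5c 5c 5c ff d9) = 8948 ← matches
m3: inner = H(f6 fb 36 36 36 36 36 41 4f) = e7 a8; tag = H(9c 91 5c 5c 5c 5c 5c e7 a8) = 5830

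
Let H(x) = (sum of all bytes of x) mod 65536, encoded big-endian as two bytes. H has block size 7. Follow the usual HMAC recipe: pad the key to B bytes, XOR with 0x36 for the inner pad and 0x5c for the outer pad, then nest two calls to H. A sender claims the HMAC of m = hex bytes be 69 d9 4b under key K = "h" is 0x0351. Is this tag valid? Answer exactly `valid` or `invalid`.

Key "h" = 68 is 1 byte ≤ B = 7; zero-pad to 7 bytes: K' = 68 00 00 00 00 00 00.
K' ⊕ ipad = 5e 36 36 36 36 36 36; K' ⊕ opad = 34 5c 5c 5c 5c 5c 5c.
Inner hash: sum = 94+54+54+54+54+54+54+190+105+217+75 = 1005 → 03 ed.
Outer hash (recomputed tag): sum = 52+92+92+92+92+92+92+3+237 = 844 → 03 4c.
Recomputed tag = 034c; claimed = 0351 → mismatch.

invalid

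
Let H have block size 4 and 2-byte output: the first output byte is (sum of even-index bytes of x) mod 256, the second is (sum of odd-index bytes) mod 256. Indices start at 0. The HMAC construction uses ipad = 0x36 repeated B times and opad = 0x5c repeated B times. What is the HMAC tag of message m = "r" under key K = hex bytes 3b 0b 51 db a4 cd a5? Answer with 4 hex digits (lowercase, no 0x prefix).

7006

Key hex bytes 3b 0b 51 db a4 cd a5 is 7 bytes > B = 4, so hash it first: H(key) = d5 b3, then zero-pad to 4 bytes: K' = d5 b3 00 00.
K' ⊕ ipad = e3 85 36 36.  K' ⊕ opad = 89 ef 5c 5c.
Inner input = (K'⊕ipad) ∥ m = e3 85 36 36 ∥ 72.
Inner hash: even-index sum = 395 mod 256 = 139; odd-index sum = 187 mod 256 = 187 → 8b bb.
Outer input = (K'⊕opad) ∥ inner = 89 ef 5c 5c ∥ 8b bb.
Outer hash (tag): even-index sum = 368 mod 256 = 112; odd-index sum = 518 mod 256 = 6 → 70 06.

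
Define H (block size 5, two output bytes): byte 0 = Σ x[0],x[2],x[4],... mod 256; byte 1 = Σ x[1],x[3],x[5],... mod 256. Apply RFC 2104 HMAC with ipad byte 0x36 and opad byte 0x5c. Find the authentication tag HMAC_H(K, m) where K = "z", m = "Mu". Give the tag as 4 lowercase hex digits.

Key "z" = 7a is 1 byte ≤ B = 5; zero-pad to 5 bytes: K' = 7a 00 00 00 00.
K' ⊕ ipad = 4c 36 36 36 36.  K' ⊕ opad = 26 5c 5c 5c 5c.
Inner input = (K'⊕ipad) ∥ m = 4c 36 36 36 36 ∥ 4d 75.
Inner hash: even-index sum = 301 mod 256 = 45; odd-index sum = 185 mod 256 = 185 → 2d b9.
Outer input = (K'⊕opad) ∥ inner = 26 5c 5c 5c 5c ∥ 2d b9.
Outer hash (tag): even-index sum = 407 mod 256 = 151; odd-index sum = 229 mod 256 = 229 → 97 e5.

97e5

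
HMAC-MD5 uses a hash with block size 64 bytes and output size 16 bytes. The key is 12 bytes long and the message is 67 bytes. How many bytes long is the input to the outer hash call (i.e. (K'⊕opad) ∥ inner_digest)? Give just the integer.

80

Key is 12 ≤ 64 bytes, zero-padded: |K'| = 64.
Outer input = (K'⊕opad) ∥ H(inner) → 64 + 16 = 80 bytes.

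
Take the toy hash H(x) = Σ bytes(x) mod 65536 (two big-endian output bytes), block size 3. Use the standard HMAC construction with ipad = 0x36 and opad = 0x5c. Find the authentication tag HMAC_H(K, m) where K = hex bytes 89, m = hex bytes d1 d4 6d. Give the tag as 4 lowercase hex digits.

01cd

Key hex bytes 89 is 1 byte ≤ B = 3; zero-pad to 3 bytes: K' = 89 00 00.
K' ⊕ ipad = bf 36 36.  K' ⊕ opad = d5 5c 5c.
Inner input = (K'⊕ipad) ∥ m = bf 36 36 ∥ d1 d4 6d.
Inner hash: sum = 191+54+54+209+212+109 = 829 → 03 3d.
Outer input = (K'⊕opad) ∥ inner = d5 5c 5c ∥ 03 3d.
Outer hash (tag): sum = 213+92+92+3+61 = 461 → 01 cd.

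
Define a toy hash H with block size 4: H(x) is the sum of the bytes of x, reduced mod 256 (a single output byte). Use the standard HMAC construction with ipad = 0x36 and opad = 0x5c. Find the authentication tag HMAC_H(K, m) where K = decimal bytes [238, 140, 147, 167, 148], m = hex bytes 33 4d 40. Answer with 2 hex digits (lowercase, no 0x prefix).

Key decimal bytes [238, 140, 147, 167, 148] = ee 8c 93 a7 94 is 5 bytes > B = 4, so hash it first: H(key) = 48, then zero-pad to 4 bytes: K' = 48 00 00 00.
K' ⊕ ipad = 7e 36 36 36.  K' ⊕ opad = 14 5c 5c 5c.
Inner input = (K'⊕ipad) ∥ m = 7e 36 36 36 ∥ 33 4d 40.
Inner hash: sum = 126+54+54+54+51+77+64 = 480; mod 256 = 224 → e0.
Outer input = (K'⊕opad) ∥ inner = 14 5c 5c 5c ∥ e0.
Outer hash (tag): sum = 20+92+92+92+224 = 520; mod 256 = 8 → 08.

08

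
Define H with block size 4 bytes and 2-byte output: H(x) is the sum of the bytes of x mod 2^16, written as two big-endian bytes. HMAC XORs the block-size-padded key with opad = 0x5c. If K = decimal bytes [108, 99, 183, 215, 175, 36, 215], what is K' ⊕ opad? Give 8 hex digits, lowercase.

585b5c5c

Key decimal bytes [108, 99, 183, 215, 175, 36, 215] = 6c 63 b7 d7 af 24 d7 is 7 bytes > B = 4, so hash it first: H(key) = 04 07, then zero-pad to 4 bytes: K' = 04 07 00 00.
XOR each byte with 0x5c: 04⊕5c=58, 07⊕5c=5b, 00⊕5c=5c, 00⊕5c=5c.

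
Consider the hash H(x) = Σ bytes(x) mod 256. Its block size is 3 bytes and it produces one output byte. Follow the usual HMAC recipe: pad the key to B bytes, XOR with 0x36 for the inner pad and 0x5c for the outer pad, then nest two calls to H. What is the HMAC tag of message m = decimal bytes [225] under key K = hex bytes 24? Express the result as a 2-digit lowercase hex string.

8f

Key hex bytes 24 is 1 byte ≤ B = 3; zero-pad to 3 bytes: K' = 24 00 00.
K' ⊕ ipad = 12 36 36.  K' ⊕ opad = 78 5c 5c.
Inner input = (K'⊕ipad) ∥ m = 12 36 36 ∥ e1.
Inner hash: sum = 18+54+54+225 = 351; mod 256 = 95 → 5f.
Outer input = (K'⊕opad) ∥ inner = 78 5c 5c ∥ 5f.
Outer hash (tag): sum = 120+92+92+95 = 399; mod 256 = 143 → 8f.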